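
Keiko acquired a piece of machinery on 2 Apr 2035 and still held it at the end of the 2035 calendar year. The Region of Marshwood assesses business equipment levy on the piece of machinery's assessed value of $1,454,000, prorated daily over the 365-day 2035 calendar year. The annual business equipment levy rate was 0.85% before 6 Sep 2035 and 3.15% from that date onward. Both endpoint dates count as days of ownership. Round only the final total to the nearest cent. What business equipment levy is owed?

$19,997.48

2 Apr – 5 Sep 2035: 157 days at 0.85% → $1,454,000 × 0.85% × 157/365 = $5,316.0630
6 Sep – 31 Dec 2035: 117 days at 3.15% → $1,454,000 × 3.15% × 117/365 = $14,681.4164
Total = $19,997.4795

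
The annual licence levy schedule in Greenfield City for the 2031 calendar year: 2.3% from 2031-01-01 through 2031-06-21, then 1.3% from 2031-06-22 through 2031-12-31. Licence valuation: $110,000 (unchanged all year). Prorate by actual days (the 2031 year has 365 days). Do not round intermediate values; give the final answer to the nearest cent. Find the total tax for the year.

2031-01-01 to 2031-06-21: 172 days at 2.3% → $110,000 × 2.3% × 172/365 = $1,192.2192
2031-06-22 to 2031-12-31: 193 days at 1.3% → $110,000 × 1.3% × 193/365 = $756.1370
Total = $1,948.3562

$1,948.36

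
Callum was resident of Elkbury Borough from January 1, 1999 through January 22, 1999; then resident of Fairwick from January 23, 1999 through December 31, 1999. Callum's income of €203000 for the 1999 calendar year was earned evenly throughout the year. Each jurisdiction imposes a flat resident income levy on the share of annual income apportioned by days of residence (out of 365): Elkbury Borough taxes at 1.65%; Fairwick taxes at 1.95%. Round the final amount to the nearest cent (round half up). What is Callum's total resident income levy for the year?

€3921.79

Elkbury Borough, January 1 – January 22, 1999: 22 days → €203000 × 1.65% × 22/365 = €201.8877
Fairwick, January 23 – December 31, 1999: 343 days → €203000 × 1.95% × 343/365 = €3719.9055
Total = €3921.7932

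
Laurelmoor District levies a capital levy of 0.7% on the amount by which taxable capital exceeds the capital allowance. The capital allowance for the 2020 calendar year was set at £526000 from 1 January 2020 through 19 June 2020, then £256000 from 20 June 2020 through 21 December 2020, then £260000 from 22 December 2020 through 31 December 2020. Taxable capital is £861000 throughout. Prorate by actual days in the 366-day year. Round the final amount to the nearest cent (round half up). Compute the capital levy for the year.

£3351.20

1 January – 19 June 2020: 171 days, exemption £526000 → (£861000 − £526000) × 0.7% × 171/366 = £1095.6148
20 June – 21 December 2020: 185 days, exemption £256000 → (£861000 − £256000) × 0.7% × 185/366 = £2140.6421
22 December – 31 December 2020: 10 days, exemption £260000 → (£861000 − £260000) × 0.7% × 10/366 = £114.9454
Total = £3351.2022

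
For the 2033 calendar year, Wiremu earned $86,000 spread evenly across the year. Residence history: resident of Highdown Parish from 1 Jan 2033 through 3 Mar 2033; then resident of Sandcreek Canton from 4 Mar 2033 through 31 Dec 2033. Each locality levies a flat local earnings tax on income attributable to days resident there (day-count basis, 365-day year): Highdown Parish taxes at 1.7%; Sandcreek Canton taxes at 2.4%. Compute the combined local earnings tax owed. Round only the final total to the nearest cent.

$1,961.74

Highdown Parish, 1 Jan – 3 Mar 2033: 62 days → $86,000 × 1.7% × 62/365 = $248.3397
Sandcreek Canton, 4 Mar – 31 Dec 2033: 303 days → $86,000 × 2.4% × 303/365 = $1,713.4027
Total = $1,961.7425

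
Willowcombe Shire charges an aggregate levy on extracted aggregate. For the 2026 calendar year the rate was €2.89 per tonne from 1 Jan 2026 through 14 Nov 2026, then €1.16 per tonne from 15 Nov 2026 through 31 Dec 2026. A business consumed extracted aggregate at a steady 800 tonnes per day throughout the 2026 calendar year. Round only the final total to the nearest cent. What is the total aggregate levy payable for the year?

1 Jan – 14 Nov 2026: 318 days × 800 tonnes/day = 254,400 tonnes at €2.89/tonne → €735,216.00
15 Nov – 31 Dec 2026: 47 days × 800 tonnes/day = 37,600 tonnes at €1.16/tonne → €43,616.00

€778,832.00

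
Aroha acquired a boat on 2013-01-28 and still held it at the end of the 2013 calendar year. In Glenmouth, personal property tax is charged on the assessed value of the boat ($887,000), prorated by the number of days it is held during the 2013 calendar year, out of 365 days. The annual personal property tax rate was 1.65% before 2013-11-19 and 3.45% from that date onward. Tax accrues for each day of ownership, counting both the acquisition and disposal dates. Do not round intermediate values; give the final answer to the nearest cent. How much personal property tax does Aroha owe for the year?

$15,433.80

2013-01-28 to 2013-11-18: 295 days at 1.65% → $887,000 × 1.65% × 295/365 = $11,828.6918
2013-11-19 to 2013-12-31: 43 days at 3.45% → $887,000 × 3.45% × 43/365 = $3,605.1082
Total = $15,433.8000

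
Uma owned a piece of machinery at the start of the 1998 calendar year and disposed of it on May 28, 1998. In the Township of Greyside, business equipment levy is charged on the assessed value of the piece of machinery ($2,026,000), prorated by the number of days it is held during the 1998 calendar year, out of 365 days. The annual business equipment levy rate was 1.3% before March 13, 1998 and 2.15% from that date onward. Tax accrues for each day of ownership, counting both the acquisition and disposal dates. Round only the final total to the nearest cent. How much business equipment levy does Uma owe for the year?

January 1 – March 12, 1998: 71 days at 1.3% → $2,026,000 × 1.3% × 71/365 = $5,123.2822
March 13 – May 28, 1998: 77 days at 2.15% → $2,026,000 × 2.15% × 77/365 = $9,189.1589
Total = $14,312.4411

$14,312.44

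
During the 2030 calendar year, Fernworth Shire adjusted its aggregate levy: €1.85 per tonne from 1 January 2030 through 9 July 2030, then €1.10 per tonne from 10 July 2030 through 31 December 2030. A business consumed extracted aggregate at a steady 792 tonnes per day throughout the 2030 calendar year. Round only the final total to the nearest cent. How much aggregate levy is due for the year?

1 January – 9 July 2030: 190 days × 792 tonnes/day = 150,480 tonnes at €1.85/tonne → €278,388.00
10 July – 31 December 2030: 175 days × 792 tonnes/day = 138,600 tonnes at €1.10/tonne → €152,460.00

€430,848.00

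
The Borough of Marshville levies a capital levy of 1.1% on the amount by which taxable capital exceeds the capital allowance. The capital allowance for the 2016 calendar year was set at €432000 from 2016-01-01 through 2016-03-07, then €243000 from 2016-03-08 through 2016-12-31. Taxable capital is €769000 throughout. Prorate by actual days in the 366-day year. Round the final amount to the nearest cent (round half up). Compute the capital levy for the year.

€5405.42

2016-01-01 to 2016-03-07: 67 days, exemption €432000 → (€769000 − €432000) × 1.1% × 67/366 = €678.6038
2016-03-08 to 2016-12-31: 299 days, exemption €243000 → (€769000 − €243000) × 1.1% × 299/366 = €4726.8142
Total = €5405.4180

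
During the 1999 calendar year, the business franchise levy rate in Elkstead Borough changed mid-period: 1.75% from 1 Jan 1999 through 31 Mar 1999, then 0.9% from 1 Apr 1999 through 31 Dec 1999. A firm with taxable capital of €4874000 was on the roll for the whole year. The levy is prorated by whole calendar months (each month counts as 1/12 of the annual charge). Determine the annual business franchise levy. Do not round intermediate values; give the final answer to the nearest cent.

€54223.25

1 Jan – 31 Mar 1999: 3 months at 1.75% → €4874000 × 1.75% × 3/12 = €21323.7500
1 Apr – 31 Dec 1999: 9 months at 0.9% → €4874000 × 0.9% × 9/12 = €32899.5000
Total = €54223.2500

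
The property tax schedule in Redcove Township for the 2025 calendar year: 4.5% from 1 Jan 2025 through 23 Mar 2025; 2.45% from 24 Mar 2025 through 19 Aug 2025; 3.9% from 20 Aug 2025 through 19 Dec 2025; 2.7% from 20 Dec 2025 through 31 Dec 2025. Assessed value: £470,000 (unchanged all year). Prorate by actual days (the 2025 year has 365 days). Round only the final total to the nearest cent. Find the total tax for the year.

£15,996.10

1 Jan – 23 Mar 2025: 82 days at 4.5% → £470,000 × 4.5% × 82/365 = £4,751.5068
24 Mar – 19 Aug 2025: 149 days at 2.45% → £470,000 × 2.45% × 149/365 = £4,700.6438
20 Aug – 19 Dec 2025: 122 days at 3.9% → £470,000 × 3.9% × 122/365 = £6,126.7397
20 Dec – 31 Dec 2025: 12 days at 2.7% → £470,000 × 2.7% × 12/365 = £417.2055
Total = £15,996.0959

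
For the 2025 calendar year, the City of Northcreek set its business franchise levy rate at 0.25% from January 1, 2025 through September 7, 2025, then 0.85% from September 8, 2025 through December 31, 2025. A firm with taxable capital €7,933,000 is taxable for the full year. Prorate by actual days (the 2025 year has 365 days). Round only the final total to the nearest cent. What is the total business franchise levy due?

€34,829.13

January 1 – September 7, 2025: 250 days at 0.25% → €7,933,000 × 0.25% × 250/365 = €13,583.9041
September 8 – December 31, 2025: 115 days at 0.85% → €7,933,000 × 0.85% × 115/365 = €21,245.2260
Total = €34,829.1301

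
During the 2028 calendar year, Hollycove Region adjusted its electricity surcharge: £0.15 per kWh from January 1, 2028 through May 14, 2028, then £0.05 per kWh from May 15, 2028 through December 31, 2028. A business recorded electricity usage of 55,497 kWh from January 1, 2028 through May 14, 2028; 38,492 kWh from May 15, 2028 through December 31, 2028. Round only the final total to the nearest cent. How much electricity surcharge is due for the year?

January 1 – May 14, 2028: 55,497 kWh at £0.15/kWh → £8324.55
May 15 – December 31, 2028: 38,492 kWh at £0.05/kWh → £1924.60

£10249.15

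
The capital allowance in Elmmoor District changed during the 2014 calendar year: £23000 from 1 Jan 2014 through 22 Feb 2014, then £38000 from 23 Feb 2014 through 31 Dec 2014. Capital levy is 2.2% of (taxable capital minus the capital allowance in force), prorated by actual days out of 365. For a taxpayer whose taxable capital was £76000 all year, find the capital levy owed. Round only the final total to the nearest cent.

£883.92

1 Jan – 22 Feb 2014: 53 days, exemption £23000 → (£76000 − £23000) × 2.2% × 53/365 = £169.3096
23 Feb – 31 Dec 2014: 312 days, exemption £38000 → (£76000 − £38000) × 2.2% × 312/365 = £714.6082
Total = £883.9178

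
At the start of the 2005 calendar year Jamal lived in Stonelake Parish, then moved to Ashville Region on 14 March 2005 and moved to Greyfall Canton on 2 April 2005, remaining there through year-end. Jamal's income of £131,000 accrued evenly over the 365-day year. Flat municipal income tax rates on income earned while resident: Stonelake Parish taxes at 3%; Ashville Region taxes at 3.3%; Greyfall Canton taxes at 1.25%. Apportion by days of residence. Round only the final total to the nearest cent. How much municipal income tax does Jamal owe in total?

Stonelake Parish, 1 January – 13 March 2005: 72 days → £131,000 × 3% × 72/365 = £775.2329
Ashville Region, 14 March – 1 April 2005: 19 days → £131,000 × 3.3% × 19/365 = £225.0329
Greyfall Canton, 2 April – 31 December 2005: 274 days → £131,000 × 1.25% × 274/365 = £1,229.2466
Total = £2,229.5123

£2,229.51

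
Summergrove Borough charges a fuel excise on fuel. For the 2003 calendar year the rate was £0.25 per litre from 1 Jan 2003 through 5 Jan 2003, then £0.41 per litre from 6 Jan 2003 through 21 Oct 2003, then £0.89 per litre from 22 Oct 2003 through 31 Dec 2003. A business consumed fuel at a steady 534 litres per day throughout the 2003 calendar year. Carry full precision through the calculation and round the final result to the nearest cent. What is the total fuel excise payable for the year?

£97,684.62

1 Jan – 5 Jan 2003: 5 days × 534 litres/day = 2,670 litres at £0.25/litre → £667.50
6 Jan – 21 Oct 2003: 289 days × 534 litres/day = 154,326 litres at £0.41/litre → £63,273.66
22 Oct – 31 Dec 2003: 71 days × 534 litres/day = 37,914 litres at £0.89/litre → £33,743.46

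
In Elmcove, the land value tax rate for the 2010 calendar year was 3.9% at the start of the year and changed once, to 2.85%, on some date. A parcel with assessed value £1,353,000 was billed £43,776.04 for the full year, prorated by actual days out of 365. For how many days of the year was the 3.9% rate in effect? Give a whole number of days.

134 days

Let d = days at the first rate; then 365 − d days at the second rate.
£1,353,000 × [3.9%·d + 2.85%·(365−d)] / 365 = £43,776.04
Solving gives d = 134, so the new rate took effect on 15 May 2010.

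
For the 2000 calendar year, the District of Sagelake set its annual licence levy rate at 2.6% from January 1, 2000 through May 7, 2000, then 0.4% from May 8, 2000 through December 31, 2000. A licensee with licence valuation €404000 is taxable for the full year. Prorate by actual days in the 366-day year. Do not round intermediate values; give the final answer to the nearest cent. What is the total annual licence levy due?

€4724.37

January 1 – May 7, 2000: 128 days at 2.6% → €404000 × 2.6% × 128/366 = €3673.5301
May 8 – December 31, 2000: 238 days at 0.4% → €404000 × 0.4% × 238/366 = €1050.8415
Total = €4724.3716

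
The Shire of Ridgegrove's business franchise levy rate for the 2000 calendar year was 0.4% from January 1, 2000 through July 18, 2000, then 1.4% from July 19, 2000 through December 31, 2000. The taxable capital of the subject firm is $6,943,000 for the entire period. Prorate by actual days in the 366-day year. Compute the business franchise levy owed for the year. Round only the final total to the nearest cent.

January 1 – July 18, 2000: 200 days at 0.4% → $6,943,000 × 0.4% × 200/366 = $15,175.9563
July 19 – December 31, 2000: 166 days at 1.4% → $6,943,000 × 1.4% × 166/366 = $44,086.1530
Total = $59,262.1093

$59,262.11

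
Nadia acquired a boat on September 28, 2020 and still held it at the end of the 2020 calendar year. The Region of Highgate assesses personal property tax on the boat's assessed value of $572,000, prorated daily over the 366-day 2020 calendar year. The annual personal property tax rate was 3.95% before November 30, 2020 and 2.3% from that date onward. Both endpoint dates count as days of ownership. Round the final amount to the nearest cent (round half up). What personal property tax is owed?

September 28 – November 29, 2020: 63 days at 3.95% → $572,000 × 3.95% × 63/366 = $3,889.1311
November 30 – December 31, 2020: 32 days at 2.3% → $572,000 × 2.3% × 32/366 = $1,150.2514
Total = $5,039.3825

$5,039.38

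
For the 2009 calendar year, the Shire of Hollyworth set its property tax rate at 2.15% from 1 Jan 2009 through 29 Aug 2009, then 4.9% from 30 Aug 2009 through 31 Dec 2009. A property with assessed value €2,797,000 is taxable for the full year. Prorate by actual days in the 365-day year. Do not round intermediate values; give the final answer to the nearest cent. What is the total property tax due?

€86,266.38

1 Jan – 29 Aug 2009: 241 days at 2.15% → €2,797,000 × 2.15% × 241/365 = €39,705.9055
30 Aug – 31 Dec 2009: 124 days at 4.9% → €2,797,000 × 4.9% × 124/365 = €46,560.4712
Total = €86,266.3767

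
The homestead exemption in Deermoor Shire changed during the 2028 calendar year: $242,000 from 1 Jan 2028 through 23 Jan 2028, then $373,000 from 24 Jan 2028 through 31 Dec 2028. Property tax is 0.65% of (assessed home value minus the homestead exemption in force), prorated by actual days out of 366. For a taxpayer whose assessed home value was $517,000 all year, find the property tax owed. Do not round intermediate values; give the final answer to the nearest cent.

$989.51

1 Jan – 23 Jan 2028: 23 days, exemption $242,000 → ($517,000 − $242,000) × 0.65% × 23/366 = $112.3292
24 Jan – 31 Dec 2028: 343 days, exemption $373,000 → ($517,000 − $373,000) × 0.65% × 343/366 = $877.1803
Total = $989.5096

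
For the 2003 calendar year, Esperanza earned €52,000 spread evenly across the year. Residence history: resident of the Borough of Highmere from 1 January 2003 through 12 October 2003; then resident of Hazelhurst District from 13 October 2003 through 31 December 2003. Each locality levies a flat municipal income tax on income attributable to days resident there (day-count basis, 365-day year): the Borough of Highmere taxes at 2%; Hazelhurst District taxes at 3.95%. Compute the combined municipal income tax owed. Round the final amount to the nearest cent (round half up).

The Borough of Highmere, 1 January – 12 October 2003: 285 days → €52,000 × 2% × 285/365 = €812.0548
Hazelhurst District, 13 October – 31 December 2003: 80 days → €52,000 × 3.95% × 80/365 = €450.1918
Total = €1,262.2466

€1,262.25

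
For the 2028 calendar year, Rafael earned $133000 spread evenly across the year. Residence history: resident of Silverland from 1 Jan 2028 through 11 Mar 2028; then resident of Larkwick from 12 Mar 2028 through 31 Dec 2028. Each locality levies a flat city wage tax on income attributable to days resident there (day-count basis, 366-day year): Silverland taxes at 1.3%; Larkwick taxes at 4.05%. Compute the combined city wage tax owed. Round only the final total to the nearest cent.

Silverland, 1 Jan – 11 Mar 2028: 71 days → $133000 × 1.3% × 71/366 = $335.4071
Larkwick, 12 Mar – 31 Dec 2028: 295 days → $133000 × 4.05% × 295/366 = $4341.5779
Total = $4676.9850

$4676.98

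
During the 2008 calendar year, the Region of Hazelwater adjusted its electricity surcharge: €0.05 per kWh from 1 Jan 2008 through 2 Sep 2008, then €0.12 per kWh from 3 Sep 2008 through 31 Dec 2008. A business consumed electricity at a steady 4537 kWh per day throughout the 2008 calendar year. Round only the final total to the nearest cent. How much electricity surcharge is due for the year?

€121,137.90

1 Jan – 2 Sep 2008: 246 days × 4537 kWh/day = 1,116,102 kWh at €0.05/kWh → €55,805.10
3 Sep – 31 Dec 2008: 120 days × 4537 kWh/day = 544,440 kWh at €0.12/kWh → €65,332.80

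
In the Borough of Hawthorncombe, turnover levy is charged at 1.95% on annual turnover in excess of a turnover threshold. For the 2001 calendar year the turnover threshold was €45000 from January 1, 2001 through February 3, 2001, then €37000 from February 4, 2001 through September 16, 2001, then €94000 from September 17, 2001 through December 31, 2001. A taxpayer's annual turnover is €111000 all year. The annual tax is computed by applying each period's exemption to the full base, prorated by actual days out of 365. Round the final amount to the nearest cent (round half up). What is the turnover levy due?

€1105.68

January 1 – February 3, 2001: 34 days, exemption €45000 → (€111000 − €45000) × 1.95% × 34/365 = €119.8849
February 4 – September 16, 2001: 225 days, exemption €37000 → (€111000 − €37000) × 1.95% × 225/365 = €889.5205
September 17 – December 31, 2001: 106 days, exemption €94000 → (€111000 − €94000) × 1.95% × 106/365 = €96.2712
Total = €1105.6767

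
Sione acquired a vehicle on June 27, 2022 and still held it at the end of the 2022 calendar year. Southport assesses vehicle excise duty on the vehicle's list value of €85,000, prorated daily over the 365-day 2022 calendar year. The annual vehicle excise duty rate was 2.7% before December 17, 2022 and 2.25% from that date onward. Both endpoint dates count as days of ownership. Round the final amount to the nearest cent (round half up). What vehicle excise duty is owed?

€1,166.36

June 27 – December 16, 2022: 173 days at 2.7% → €85,000 × 2.7% × 173/365 = €1,087.7671
December 17 – December 31, 2022: 15 days at 2.25% → €85,000 × 2.25% × 15/365 = €78.5959
Total = €1,166.3630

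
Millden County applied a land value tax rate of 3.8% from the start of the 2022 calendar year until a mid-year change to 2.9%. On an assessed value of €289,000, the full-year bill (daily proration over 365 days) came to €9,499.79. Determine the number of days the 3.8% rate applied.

157 days

Let d = days at the first rate; then 365 − d days at the second rate.
€289,000 × [3.8%·d + 2.9%·(365−d)] / 365 = €9,499.79
Solving gives d = 157, so the new rate took effect on June 7, 2022.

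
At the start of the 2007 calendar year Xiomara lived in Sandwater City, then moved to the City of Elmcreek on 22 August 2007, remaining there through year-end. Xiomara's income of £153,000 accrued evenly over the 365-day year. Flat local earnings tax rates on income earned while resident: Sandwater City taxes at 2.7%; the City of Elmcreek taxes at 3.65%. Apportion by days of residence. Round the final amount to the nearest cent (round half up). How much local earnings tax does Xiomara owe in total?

£4,656.65

Sandwater City, 1 January – 21 August 2007: 233 days → £153,000 × 2.7% × 233/365 = £2,637.0493
The City of Elmcreek, 22 August – 31 December 2007: 132 days → £153,000 × 3.65% × 132/365 = £2,019.6000
Total = £4,656.6493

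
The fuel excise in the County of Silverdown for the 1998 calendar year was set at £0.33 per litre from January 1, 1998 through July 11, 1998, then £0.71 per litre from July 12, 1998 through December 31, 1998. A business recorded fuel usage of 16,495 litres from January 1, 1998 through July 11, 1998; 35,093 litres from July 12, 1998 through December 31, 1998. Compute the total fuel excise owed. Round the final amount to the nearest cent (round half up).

£30,359.38

January 1 – July 11, 1998: 16,495 litres at £0.33/litre → £5,443.35
July 12 – December 31, 1998: 35,093 litres at £0.71/litre → £24,916.03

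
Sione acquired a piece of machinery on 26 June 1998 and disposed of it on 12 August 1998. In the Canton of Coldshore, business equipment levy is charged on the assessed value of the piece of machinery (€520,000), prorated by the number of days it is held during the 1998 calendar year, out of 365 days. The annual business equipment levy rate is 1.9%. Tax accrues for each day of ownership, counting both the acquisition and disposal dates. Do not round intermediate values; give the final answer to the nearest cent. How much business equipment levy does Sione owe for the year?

€1,299.29

Days held (26 June – 12 August 1998): 48 out of 365
Tax = €520,000 × 1.9% × 48/365 = €1,299.2877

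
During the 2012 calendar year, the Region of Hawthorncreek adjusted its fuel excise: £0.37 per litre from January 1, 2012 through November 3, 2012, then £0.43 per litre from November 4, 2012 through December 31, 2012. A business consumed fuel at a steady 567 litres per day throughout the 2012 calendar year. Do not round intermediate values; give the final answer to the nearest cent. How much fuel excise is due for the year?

January 1 – November 3, 2012: 308 days × 567 litres/day = 174,636 litres at £0.37/litre → £64,615.32
November 4 – December 31, 2012: 58 days × 567 litres/day = 32,886 litres at £0.43/litre → £14,140.98

£78,756.30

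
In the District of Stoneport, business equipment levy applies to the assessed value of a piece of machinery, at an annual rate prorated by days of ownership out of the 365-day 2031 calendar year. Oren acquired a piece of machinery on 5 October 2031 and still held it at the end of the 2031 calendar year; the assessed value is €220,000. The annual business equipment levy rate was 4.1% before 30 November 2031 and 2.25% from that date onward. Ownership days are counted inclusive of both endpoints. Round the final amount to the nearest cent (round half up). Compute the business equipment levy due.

5 October – 29 November 2031: 56 days at 4.1% → €220,000 × 4.1% × 56/365 = €1,383.8904
30 November – 31 December 2031: 32 days at 2.25% → €220,000 × 2.25% × 32/365 = €433.9726
Total = €1,817.8630

€1,817.86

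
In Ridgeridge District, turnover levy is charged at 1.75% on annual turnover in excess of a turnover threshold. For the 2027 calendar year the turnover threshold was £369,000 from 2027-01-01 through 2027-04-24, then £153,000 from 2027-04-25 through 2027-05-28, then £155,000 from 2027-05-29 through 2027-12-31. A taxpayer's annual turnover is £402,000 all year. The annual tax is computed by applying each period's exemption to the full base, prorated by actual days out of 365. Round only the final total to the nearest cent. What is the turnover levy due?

2027-01-01 to 2027-04-24: 114 days, exemption £369,000 → (£402,000 − £369,000) × 1.75% × 114/365 = £180.3699
2027-04-25 to 2027-05-28: 34 days, exemption £153,000 → (£402,000 − £153,000) × 1.75% × 34/365 = £405.9041
2027-05-29 to 2027-12-31: 217 days, exemption £155,000 → (£402,000 − £155,000) × 1.75% × 217/365 = £2,569.8151
Total = £3,156.0890

£3,156.09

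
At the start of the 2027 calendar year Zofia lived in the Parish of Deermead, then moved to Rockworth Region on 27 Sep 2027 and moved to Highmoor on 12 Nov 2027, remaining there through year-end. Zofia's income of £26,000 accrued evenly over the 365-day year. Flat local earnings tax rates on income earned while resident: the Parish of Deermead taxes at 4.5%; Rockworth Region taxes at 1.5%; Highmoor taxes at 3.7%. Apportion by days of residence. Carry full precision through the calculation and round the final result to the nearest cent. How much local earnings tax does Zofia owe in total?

£1,043.21

The Parish of Deermead, 1 Jan – 26 Sep 2027: 269 days → £26,000 × 4.5% × 269/365 = £862.2740
Rockworth Region, 27 Sep – 11 Nov 2027: 46 days → £26,000 × 1.5% × 46/365 = £49.1507
Highmoor, 12 Nov – 31 Dec 2027: 50 days → £26,000 × 3.7% × 50/365 = £131.7808
Total = £1,043.2055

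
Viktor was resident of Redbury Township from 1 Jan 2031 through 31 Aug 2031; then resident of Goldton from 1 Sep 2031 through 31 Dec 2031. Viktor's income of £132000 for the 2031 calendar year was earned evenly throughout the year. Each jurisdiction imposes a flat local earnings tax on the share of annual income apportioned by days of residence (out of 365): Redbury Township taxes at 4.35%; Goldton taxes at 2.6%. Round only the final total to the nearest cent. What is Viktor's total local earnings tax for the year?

£4969.89

Redbury Township, 1 Jan – 31 Aug 2031: 243 days → £132000 × 4.35% × 243/365 = £3822.7562
Goldton, 1 Sep – 31 Dec 2031: 122 days → £132000 × 2.6% × 122/365 = £1147.1342
Total = £4969.8904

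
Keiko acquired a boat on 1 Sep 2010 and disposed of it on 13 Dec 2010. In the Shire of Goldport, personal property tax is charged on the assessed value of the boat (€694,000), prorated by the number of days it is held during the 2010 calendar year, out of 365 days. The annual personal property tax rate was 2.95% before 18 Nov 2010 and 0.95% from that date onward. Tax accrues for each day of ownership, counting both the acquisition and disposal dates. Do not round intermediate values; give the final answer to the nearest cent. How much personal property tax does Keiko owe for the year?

1 Sep – 17 Nov 2010: 78 days at 2.95% → €694,000 × 2.95% × 78/365 = €4,375.0521
18 Nov – 13 Dec 2010: 26 days at 0.95% → €694,000 × 0.95% × 26/365 = €469.6384
Total = €4,844.6904

€4,844.69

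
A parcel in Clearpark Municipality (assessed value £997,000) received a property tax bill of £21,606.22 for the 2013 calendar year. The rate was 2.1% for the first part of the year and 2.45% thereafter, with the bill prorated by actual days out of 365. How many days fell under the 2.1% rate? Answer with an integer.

Let d = days at the first rate; then 365 − d days at the second rate.
£997,000 × [2.1%·d + 2.45%·(365−d)] / 365 = £21,606.22
Solving gives d = 295, so the new rate took effect on 23 Oct 2013.

295 days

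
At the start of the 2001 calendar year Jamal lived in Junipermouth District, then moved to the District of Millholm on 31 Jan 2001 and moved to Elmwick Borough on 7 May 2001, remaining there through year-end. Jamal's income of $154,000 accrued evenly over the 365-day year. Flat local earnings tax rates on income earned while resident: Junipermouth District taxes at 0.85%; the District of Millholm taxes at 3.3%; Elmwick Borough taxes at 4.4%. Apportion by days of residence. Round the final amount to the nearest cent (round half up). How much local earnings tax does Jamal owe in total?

Junipermouth District, 1 Jan – 30 Jan 2001: 30 days → $154,000 × 0.85% × 30/365 = $107.5890
The District of Millholm, 31 Jan – 6 May 2001: 96 days → $154,000 × 3.3% × 96/365 = $1,336.6356
Elmwick Borough, 7 May – 31 Dec 2001: 239 days → $154,000 × 4.4% × 239/365 = $4,436.8877
Total = $5,881.1123

$5,881.11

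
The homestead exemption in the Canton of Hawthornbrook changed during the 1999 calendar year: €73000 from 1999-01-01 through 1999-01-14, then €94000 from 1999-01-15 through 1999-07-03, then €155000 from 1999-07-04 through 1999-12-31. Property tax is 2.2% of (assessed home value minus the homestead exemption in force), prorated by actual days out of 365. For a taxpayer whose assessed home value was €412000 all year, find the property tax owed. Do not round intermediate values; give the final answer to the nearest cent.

€6348.24

1999-01-01 to 1999-01-14: 14 days, exemption €73000 → (€412000 − €73000) × 2.2% × 14/365 = €286.0603
1999-01-15 to 1999-07-03: 170 days, exemption €94000 → (€412000 − €94000) × 2.2% × 170/365 = €3258.4110
1999-07-04 to 1999-12-31: 181 days, exemption €155000 → (€412000 − €155000) × 2.2% × 181/365 = €2803.7644
Total = €6348.2356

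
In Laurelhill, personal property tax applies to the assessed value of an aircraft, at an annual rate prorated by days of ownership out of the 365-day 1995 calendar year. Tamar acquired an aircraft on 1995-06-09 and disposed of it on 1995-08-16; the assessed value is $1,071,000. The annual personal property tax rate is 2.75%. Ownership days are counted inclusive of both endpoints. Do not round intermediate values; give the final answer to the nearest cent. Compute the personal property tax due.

Days held (1995-06-09 to 1995-08-16): 69 out of 365
Tax = $1,071,000 × 2.75% × 69/365 = $5,567.7329

$5,567.73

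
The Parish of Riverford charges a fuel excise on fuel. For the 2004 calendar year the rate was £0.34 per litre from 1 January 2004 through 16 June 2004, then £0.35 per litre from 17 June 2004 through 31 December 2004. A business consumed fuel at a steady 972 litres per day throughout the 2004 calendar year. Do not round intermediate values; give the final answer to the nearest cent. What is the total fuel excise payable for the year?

1 January – 16 June 2004: 168 days × 972 litres/day = 163,296 litres at £0.34/litre → £55,520.64
17 June – 31 December 2004: 198 days × 972 litres/day = 192,456 litres at £0.35/litre → £67,359.60

£122,880.24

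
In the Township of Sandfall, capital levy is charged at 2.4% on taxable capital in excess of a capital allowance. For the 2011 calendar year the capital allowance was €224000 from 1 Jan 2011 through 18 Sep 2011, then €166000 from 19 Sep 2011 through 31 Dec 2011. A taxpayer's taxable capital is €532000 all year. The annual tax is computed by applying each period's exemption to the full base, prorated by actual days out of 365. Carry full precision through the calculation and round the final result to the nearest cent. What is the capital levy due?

1 Jan – 18 Sep 2011: 261 days, exemption €224000 → (€532000 − €224000) × 2.4% × 261/365 = €5285.7863
19 Sep – 31 Dec 2011: 104 days, exemption €166000 → (€532000 − €166000) × 2.4% × 104/365 = €2502.8384
Total = €7788.6247

€7788.62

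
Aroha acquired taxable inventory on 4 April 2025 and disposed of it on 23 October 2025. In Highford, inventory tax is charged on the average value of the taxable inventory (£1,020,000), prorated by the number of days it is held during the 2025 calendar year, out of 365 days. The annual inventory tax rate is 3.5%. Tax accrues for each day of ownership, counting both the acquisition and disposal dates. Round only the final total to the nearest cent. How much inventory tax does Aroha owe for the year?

Days held (4 April – 23 October 2025): 203 out of 365
Tax = £1,020,000 × 3.5% × 203/365 = £19,855.0685

£19,855.07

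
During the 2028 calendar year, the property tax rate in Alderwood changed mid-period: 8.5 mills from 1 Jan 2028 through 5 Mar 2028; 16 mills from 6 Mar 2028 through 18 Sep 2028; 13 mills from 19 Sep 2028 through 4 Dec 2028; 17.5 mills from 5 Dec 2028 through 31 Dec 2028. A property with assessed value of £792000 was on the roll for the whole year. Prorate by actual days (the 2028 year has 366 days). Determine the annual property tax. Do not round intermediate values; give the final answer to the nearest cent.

1 Jan – 5 Mar 2028: 65 days at 8.5 mills → £792000 × 0.85% × 65/366 = £1195.5738
6 Mar – 18 Sep 2028: 197 days at 16 mills → £792000 × 1.6% × 197/366 = £6820.7213
19 Sep – 4 Dec 2028: 77 days at 13 mills → £792000 × 1.3% × 77/366 = £2166.0984
5 Dec – 31 Dec 2028: 27 days at 17.5 mills → £792000 × 1.75% × 27/366 = £1022.4590
Total = £11204.8525

£11204.85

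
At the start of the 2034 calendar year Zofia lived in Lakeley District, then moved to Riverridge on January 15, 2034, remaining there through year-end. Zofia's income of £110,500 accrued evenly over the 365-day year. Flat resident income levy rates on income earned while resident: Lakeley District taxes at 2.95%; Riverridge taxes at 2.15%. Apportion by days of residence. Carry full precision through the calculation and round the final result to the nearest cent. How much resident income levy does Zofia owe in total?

Lakeley District, January 1 – January 14, 2034: 14 days → £110,500 × 2.95% × 14/365 = £125.0315
Riverridge, January 15 – December 31, 2034: 351 days → £110,500 × 2.15% × 351/365 = £2,284.6253
Total = £2,409.6568

£2,409.66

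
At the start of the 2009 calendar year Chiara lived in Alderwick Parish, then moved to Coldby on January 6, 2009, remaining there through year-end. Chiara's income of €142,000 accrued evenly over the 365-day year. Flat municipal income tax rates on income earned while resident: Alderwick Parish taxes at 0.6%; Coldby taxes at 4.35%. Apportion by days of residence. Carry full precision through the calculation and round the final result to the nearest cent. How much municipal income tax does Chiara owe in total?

€6,104.05

Alderwick Parish, January 1 – January 5, 2009: 5 days → €142,000 × 0.6% × 5/365 = €11.6712
Coldby, January 6 – December 31, 2009: 360 days → €142,000 × 4.35% × 360/365 = €6,092.3836
Total = €6,104.0548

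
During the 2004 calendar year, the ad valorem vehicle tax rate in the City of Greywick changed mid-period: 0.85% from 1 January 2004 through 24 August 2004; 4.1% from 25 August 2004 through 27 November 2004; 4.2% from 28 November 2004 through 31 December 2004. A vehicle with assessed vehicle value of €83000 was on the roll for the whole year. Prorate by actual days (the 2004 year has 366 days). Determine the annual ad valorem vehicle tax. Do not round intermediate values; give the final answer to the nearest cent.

€1663.97

1 January – 24 August 2004: 237 days at 0.85% → €83000 × 0.85% × 237/366 = €456.8402
25 August – 27 November 2004: 95 days at 4.1% → €83000 × 4.1% × 95/366 = €883.2923
28 November – 31 December 2004: 34 days at 4.2% → €83000 × 4.2% × 34/366 = €323.8361
Total = €1663.9686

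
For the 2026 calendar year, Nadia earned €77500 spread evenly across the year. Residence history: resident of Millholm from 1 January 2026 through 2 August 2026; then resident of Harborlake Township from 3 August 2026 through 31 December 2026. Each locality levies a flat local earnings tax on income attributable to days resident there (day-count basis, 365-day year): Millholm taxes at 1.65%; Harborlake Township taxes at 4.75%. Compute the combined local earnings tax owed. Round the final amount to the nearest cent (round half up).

€2272.66

Millholm, 1 January – 2 August 2026: 214 days → €77500 × 1.65% × 214/365 = €749.7329
Harborlake Township, 3 August – 31 December 2026: 151 days → €77500 × 4.75% × 151/365 = €1522.9281
Total = €2272.6610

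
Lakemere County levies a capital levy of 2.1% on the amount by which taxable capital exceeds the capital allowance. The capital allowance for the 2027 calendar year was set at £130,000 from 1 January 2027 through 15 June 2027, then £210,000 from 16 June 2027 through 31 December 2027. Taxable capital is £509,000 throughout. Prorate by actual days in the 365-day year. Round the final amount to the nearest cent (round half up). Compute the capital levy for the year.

1 January – 15 June 2027: 166 days, exemption £130,000 → (£509,000 − £130,000) × 2.1% × 166/365 = £3,619.7096
16 June – 31 December 2027: 199 days, exemption £210,000 → (£509,000 − £210,000) × 2.1% × 199/365 = £3,423.3452
Total = £7,043.0548

£7,043.05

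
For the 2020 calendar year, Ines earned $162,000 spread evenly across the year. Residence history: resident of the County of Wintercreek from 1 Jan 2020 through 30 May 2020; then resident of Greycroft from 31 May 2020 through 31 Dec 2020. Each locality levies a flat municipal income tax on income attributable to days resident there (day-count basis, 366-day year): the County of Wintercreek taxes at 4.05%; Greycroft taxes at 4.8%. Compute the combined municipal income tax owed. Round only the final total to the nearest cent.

$7,274.73

The County of Wintercreek, 1 Jan – 30 May 2020: 151 days → $162,000 × 4.05% × 151/366 = $2,706.8607
Greycroft, 31 May – 31 Dec 2020: 215 days → $162,000 × 4.8% × 215/366 = $4,567.8689
Total = $7,274.7295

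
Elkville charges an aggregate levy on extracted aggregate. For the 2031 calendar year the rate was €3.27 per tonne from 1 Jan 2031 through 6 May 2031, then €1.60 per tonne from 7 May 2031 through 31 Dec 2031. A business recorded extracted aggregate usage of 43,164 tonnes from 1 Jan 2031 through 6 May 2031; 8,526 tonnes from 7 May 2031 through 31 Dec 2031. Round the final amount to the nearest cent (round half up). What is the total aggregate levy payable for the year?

€154,787.88

1 Jan – 6 May 2031: 43,164 tonnes at €3.27/tonne → €141,146.28
7 May – 31 Dec 2031: 8,526 tonnes at €1.60/tonne → €13,641.60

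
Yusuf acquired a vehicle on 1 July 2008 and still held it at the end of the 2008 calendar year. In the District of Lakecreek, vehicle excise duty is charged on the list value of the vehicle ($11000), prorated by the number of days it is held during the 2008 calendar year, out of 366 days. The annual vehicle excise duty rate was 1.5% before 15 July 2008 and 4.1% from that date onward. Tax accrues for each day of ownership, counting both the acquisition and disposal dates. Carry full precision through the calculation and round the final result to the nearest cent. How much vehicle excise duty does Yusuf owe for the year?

1 July – 14 July 2008: 14 days at 1.5% → $11000 × 1.5% × 14/366 = $6.3115
15 July – 31 December 2008: 170 days at 4.1% → $11000 × 4.1% × 170/366 = $209.4809
Total = $215.7923

$215.79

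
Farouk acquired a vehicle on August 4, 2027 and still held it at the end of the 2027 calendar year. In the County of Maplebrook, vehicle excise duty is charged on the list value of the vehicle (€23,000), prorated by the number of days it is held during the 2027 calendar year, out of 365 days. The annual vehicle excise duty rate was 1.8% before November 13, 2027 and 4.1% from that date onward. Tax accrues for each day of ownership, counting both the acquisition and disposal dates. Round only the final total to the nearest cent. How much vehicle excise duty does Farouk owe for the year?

August 4 – November 12, 2027: 101 days at 1.8% → €23,000 × 1.8% × 101/365 = €114.5589
November 13 – December 31, 2027: 49 days at 4.1% → €23,000 × 4.1% × 49/365 = €126.5945
Total = €241.1534

€241.15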